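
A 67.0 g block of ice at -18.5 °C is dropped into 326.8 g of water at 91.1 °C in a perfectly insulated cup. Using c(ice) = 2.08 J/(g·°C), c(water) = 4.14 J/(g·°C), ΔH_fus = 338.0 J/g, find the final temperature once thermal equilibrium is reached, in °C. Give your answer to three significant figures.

Heat to bring ice to 0 °C and melt it: q₁ = 67.0×2.08×18.5 + 67.0×338.0 = 25224 J
Heat the water can supply cooling to 0 °C: 326.8×4.14×91.1 = 123254 J > q₁, so all ice melts.
Energy balance: 326.8×4.14×(91.1 − T) = 25224 + 67.0×4.14×(T − 0)
1352.952(91.1 − T) = 25224 + 277.38 T
123254 − 25224 = 1630.332 T
T = 98030 / 1630.332 = 60.13 °C

T_f = 60.1 °C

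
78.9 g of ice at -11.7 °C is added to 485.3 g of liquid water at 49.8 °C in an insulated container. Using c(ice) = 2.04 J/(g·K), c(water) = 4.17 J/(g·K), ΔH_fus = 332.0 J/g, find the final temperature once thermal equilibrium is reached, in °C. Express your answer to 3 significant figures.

T_f = 30.9 °C

Heat to bring ice to 0 °C and melt it: q₁ = 78.9×2.04×11.7 + 78.9×332.0 = 28078 J
Heat the water can supply cooling to 0 °C: 485.3×4.17×49.8 = 100780 J > q₁, so all ice melts.
Energy balance: 485.3×4.17×(49.8 − T) = 28078 + 78.9×4.17×(T − 0)
2023.701(49.8 − T) = 28078 + 329.013 T
100780 − 28078 = 2352.714 T
T = 72702 / 2352.714 = 30.90 °C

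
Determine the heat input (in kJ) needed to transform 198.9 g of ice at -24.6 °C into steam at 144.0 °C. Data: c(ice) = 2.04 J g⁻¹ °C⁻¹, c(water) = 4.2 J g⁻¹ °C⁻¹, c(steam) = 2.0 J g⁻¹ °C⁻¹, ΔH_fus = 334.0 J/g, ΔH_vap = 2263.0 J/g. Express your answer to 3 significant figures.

q1 (heat ice -24.6→0.0 °C): 198.9 × 2.04 × 24.6 = 9982 J
q2 (melt at 0 °C): 198.9 × 334.0 = 66433 J
q3 (heat water 0.0→100.0 °C): 198.9 × 4.2 × 100.0 = 83538 J
q4 (vaporize at 100 °C): 198.9 × 2263.0 = 450111 J
q5 (heat steam 100.0→144.0 °C): 198.9 × 2.0 × 44.0 = 17503 J
Total: 9982 + 66433 + 83538 + 450111 + 17503 = 627567 J = 628 kJ

q = 628 kJ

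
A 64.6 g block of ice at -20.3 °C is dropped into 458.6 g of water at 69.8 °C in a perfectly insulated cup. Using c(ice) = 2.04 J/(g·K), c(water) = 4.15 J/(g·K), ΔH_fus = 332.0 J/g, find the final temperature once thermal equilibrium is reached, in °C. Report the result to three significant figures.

Heat to bring ice to 0 °C and melt it: q₁ = 64.6×2.04×20.3 + 64.6×332.0 = 24122 J
Heat the water can supply cooling to 0 °C: 458.6×4.15×69.8 = 132843 J > q₁, so all ice melts.
Energy balance: 458.6×4.15×(69.8 − T) = 24122 + 64.6×4.15×(T − 0)
1903.19(69.8 − T) = 24122 + 268.09 T
132843 − 24122 = 2171.28 T
T = 108721 / 2171.28 = 50.07 °C

T_f = 50.1 °C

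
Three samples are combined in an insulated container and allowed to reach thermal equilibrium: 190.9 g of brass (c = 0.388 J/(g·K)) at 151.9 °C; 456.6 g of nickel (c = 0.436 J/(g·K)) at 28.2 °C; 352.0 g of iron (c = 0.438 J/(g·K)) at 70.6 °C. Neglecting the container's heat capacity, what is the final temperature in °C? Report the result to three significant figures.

T_f = 64.9 °C

Σ mᵢcᵢ(T − Tᵢ) = 0  ⇒  T = Σ mᵢcᵢTᵢ / Σ mᵢcᵢ
Σ mᵢcᵢ = 190.9×0.388 + 456.6×0.436 + 352.0×0.438 = 427.3228
Σ mᵢcᵢTᵢ = 74.0692×151.9 + 199.0776×28.2 + 154.176×70.6 = 27750
T = 27750 / 427.3228 = 64.94 °C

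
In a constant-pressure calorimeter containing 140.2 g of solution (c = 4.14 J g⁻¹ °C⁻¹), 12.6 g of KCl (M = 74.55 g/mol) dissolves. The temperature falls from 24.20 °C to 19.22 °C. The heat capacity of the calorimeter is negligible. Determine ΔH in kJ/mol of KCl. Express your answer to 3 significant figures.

|ΔT| = |19.22 − 24.20| = 4.98 °C
|q_surr| = (140.2 × 4.14) × 4.98 = 580.428 × 4.98 = 2891 J
n(KCl) = 12.6 / 74.55 = 0.1690 mol
Temperature fell, so q_rxn = +|q_surr| = 2.891 kJ
ΔH = q_rxn / n = 17.11 kJ/mol

ΔH = 17.1 kJ/mol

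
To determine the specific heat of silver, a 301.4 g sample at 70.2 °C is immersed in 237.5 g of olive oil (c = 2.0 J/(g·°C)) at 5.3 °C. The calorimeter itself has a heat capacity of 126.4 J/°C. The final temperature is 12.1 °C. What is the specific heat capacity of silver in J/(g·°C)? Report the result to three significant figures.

q_gained = (237.5 × 2.0 + 126.4) × (12.1 − 5.3) = 4090 J
q_lost = 301.4 × c × (70.2 − 12.1) = 17511.34 c
Set equal: c = 4090 / 17511.34 = 0.234 J/(g·°C)

c = 0.234 J/(g·°C)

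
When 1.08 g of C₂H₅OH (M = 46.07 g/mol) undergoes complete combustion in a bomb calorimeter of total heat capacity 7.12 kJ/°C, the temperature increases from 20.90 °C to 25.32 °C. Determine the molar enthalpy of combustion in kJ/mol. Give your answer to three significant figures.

ΔT = 25.32 − 20.90 = 4.42 °C
q_cal = C_cal × ΔT = 7.12 × 4.42 = 31.4704 kJ
n = 1.08 / 46.07 = 0.02344 mol
q_rxn = −q_cal = -31.4704 kJ
ΔH = -31.4704 / 0.02344 = -1343 kJ/mol

ΔH = -1340 kJ/mol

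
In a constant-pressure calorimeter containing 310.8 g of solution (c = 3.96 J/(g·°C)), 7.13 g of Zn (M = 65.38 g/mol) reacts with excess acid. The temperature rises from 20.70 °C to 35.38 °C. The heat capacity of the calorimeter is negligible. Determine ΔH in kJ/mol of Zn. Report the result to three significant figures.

|ΔT| = |35.38 − 20.70| = 14.68 °C
|q_surr| = (310.8 × 3.96) × 14.68 = 1230.768 × 14.68 = 18070 J
n(Zn) = 7.13 / 65.38 = 0.1091 mol
Temperature rose, so q_rxn = −|q_surr| = -18.07 kJ
ΔH = q_rxn / n = -165.6 kJ/mol

ΔH = -166 kJ/mol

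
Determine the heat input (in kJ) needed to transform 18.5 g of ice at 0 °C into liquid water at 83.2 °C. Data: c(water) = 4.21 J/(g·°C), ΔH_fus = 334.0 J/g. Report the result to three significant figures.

q = 12.7 kJ

q1 (melt at 0 °C): 18.5 × 334.0 = 6179 J
q2 (heat water 0.0→83.2 °C): 18.5 × 4.21 × 83.2 = 6480 J
Total: 6179 + 6480 = 12659 J = 12.7 kJ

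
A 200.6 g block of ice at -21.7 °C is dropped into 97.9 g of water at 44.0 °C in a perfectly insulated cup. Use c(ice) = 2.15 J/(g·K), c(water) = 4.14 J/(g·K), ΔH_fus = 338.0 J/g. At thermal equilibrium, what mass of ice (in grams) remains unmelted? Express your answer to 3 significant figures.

m_ice remaining = 176 g

Heat to warm all ice to 0 °C: 200.6×2.15×21.7 = 9359.0 J
Heat released by water cooling to 0 °C: 97.9×4.14×44.0 = 17833 J
17833 J < 9359.0 + 200.6×338.0 = 77161.8 J, so not all ice melts; final T = 0 °C.
Heat left for melting: 17833 − 9359.0 = 8474.0 J
Mass melted = 8474.0 / 338.0 = 25.07 g
Ice remaining = 200.6 − 25.07 = 175.53 g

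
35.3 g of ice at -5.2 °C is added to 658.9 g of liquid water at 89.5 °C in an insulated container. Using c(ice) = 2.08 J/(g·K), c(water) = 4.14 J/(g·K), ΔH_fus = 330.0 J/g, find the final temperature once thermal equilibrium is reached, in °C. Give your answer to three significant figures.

T_f = 80.8 °C

Heat to bring ice to 0 °C and melt it: q₁ = 35.3×2.08×5.2 + 35.3×330.0 = 12031 J
Heat the water can supply cooling to 0 °C: 658.9×4.14×89.5 = 244142 J > q₁, so all ice melts.
Energy balance: 658.9×4.14×(89.5 − T) = 12031 + 35.3×4.14×(T − 0)
2727.846(89.5 − T) = 12031 + 146.142 T
244142 − 12031 = 2873.988 T
T = 232111 / 2873.988 = 80.76 °C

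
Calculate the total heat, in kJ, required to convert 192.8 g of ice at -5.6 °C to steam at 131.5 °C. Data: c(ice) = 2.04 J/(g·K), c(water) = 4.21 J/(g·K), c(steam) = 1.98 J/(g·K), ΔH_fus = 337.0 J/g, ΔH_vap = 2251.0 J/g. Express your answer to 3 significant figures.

q1 (heat ice -5.6→0.0 °C): 192.8 × 2.04 × 5.6 = 2203 J
q2 (melt at 0 °C): 192.8 × 337.0 = 64974 J
q3 (heat water 0.0→100.0 °C): 192.8 × 4.21 × 100.0 = 81169 J
q4 (vaporize at 100 °C): 192.8 × 2251.0 = 433993 J
q5 (heat steam 100.0→131.5 °C): 192.8 × 1.98 × 31.5 = 12025 J
Total: 2203 + 64974 + 81169 + 433993 + 12025 = 594364 J = 594 kJ

q = 594 kJ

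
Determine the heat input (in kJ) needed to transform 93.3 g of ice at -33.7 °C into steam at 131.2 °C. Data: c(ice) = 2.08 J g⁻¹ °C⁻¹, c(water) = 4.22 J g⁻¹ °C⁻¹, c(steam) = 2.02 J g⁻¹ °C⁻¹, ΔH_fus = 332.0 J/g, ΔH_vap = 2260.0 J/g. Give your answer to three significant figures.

q = 294 kJ

q1 (heat ice -33.7→0.0 °C): 93.3 × 2.08 × 33.7 = 6540 J
q2 (melt at 0 °C): 93.3 × 332.0 = 30976 J
q3 (heat water 0.0→100.0 °C): 93.3 × 4.22 × 100.0 = 39373 J
q4 (vaporize at 100 °C): 93.3 × 2260.0 = 210858 J
q5 (heat steam 100.0→131.2 °C): 93.3 × 2.02 × 31.2 = 5880 J
Total: 6540 + 30976 + 39373 + 210858 + 5880 = 293627 J = 294 kJ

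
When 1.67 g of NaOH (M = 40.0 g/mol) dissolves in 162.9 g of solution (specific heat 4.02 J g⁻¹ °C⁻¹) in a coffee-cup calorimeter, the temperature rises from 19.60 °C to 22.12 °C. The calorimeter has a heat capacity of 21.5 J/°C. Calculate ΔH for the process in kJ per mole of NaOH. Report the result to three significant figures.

|ΔT| = |22.12 − 19.60| = 2.52 °C
|q_surr| = (162.9 × 4.02 + 21.5) × 2.52 = 676.358 × 2.52 = 1704 J
n(NaOH) = 1.67 / 40.0 = 0.04175 mol
Temperature rose, so q_rxn = −|q_surr| = -1.704 kJ
ΔH = q_rxn / n = -40.81 kJ/mol

ΔH = -40.8 kJ/mol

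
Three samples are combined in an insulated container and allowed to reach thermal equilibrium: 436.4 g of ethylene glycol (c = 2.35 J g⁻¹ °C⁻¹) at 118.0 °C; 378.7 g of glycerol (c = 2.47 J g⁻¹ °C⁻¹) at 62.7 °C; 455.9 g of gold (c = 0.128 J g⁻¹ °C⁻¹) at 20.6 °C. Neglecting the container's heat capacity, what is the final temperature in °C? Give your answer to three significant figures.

Σ mᵢcᵢ(T − Tᵢ) = 0  ⇒  T = Σ mᵢcᵢTᵢ / Σ mᵢcᵢ
Σ mᵢcᵢ = 436.4×2.35 + 378.7×2.47 + 455.9×0.128 = 2019.2842
Σ mᵢcᵢTᵢ = 1025.54×118.0 + 935.389×62.7 + 58.3552×20.6 = 180860
T = 180860 / 2019.2842 = 89.57 °C

T_f = 89.6 °C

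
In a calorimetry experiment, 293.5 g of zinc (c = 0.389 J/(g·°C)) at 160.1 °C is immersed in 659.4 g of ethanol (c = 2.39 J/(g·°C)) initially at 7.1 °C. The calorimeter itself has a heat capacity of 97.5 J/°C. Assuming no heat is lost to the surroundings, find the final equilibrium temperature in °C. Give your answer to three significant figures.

Heat lost by zinc = heat gained by ethanol + calorimeter.
(293.5)(0.389)(160.1 − T) = [(659.4)(2.39) + 97.5](T − 7.1)
114.1715 (160.1 − T) = 1673.466 (T − 7.1)
18279 − 114.1715 T = 1673.466 T − 11882
30161 = 1787.6375 T
T = 16.87 °C

T_f = 16.9 °C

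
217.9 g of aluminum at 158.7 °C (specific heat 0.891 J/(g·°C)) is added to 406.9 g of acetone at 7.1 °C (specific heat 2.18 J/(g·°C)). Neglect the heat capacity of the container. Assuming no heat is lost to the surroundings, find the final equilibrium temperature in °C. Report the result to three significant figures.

Heat lost by aluminum = heat gained by acetone.
(217.9)(0.891)(158.7 − T) = (406.9)(2.18)(T − 7.1)
194.1489 (158.7 − T) = 887.042 (T − 7.1)
30811 − 194.1489 T = 887.042 T − 6298.0
37109.0 = 1081.1909 T
T = 34.32 °C

T_f = 34.3 °C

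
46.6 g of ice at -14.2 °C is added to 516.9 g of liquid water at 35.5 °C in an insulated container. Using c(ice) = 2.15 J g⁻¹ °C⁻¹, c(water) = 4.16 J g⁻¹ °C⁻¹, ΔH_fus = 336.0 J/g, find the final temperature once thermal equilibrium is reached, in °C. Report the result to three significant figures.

Heat to bring ice to 0 °C and melt it: q₁ = 46.6×2.15×14.2 + 46.6×336.0 = 17080 J
Heat the water can supply cooling to 0 °C: 516.9×4.16×35.5 = 76335.8 J > q₁, so all ice melts.
Energy balance: 516.9×4.16×(35.5 − T) = 17080 + 46.6×4.16×(T − 0)
2150.304(35.5 − T) = 17080 + 193.856 T
76335.8 − 17080 = 2344.160 T
T = 59255.8 / 2344.160 = 25.28 °C

T_f = 25.3 °C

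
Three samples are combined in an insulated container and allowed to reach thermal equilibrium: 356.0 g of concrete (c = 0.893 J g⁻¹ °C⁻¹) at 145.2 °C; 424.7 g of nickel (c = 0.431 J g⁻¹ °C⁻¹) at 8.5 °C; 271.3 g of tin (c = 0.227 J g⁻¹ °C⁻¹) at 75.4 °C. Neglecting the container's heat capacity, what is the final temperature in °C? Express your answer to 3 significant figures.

Σ mᵢcᵢ(T − Tᵢ) = 0  ⇒  T = Σ mᵢcᵢTᵢ / Σ mᵢcᵢ
Σ mᵢcᵢ = 356.0×0.893 + 424.7×0.431 + 271.3×0.227 = 562.5388
Σ mᵢcᵢTᵢ = 317.908×145.2 + 183.0457×8.5 + 61.5851×75.4 = 52360
T = 52360 / 562.5388 = 93.08 °C

T_f = 93.1 °C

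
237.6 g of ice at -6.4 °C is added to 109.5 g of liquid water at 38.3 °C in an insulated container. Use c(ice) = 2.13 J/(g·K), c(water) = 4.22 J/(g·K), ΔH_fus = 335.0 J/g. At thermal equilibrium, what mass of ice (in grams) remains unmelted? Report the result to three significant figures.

Heat to warm all ice to 0 °C: 237.6×2.13×6.4 = 3239.0 J
Heat released by water cooling to 0 °C: 109.5×4.22×38.3 = 17698 J
17698 J < 3239.0 + 237.6×335.0 = 82835.0 J, so not all ice melts; final T = 0 °C.
Heat left for melting: 17698 − 3239.0 = 14459.0 J
Mass melted = 14459.0 / 335.0 = 43.16 g
Ice remaining = 237.6 − 43.16 = 194.44 g

m_ice remaining = 194 g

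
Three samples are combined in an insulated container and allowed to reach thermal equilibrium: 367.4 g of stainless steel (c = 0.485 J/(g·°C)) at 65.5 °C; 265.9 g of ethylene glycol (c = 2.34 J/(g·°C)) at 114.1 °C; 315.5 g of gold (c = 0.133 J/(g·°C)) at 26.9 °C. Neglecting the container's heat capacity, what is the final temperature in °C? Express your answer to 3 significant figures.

T_f = 99.5 °C

Σ mᵢcᵢ(T − Tᵢ) = 0  ⇒  T = Σ mᵢcᵢTᵢ / Σ mᵢcᵢ
Σ mᵢcᵢ = 367.4×0.485 + 265.9×2.34 + 315.5×0.133 = 842.3565
Σ mᵢcᵢTᵢ = 178.189×65.5 + 622.206×114.1 + 41.9615×26.9 = 83794
T = 83794 / 842.3565 = 99.48 °C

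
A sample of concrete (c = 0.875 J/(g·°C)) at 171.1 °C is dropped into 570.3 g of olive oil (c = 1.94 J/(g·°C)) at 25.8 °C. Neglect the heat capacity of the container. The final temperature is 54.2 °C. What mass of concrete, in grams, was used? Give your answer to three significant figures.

q_gained = (570.3 × 1.94) × (54.2 − 25.8) = 31420 J
q_lost = m × 0.875 × (171.1 − 54.2) = 102.2875 m
m = 31420 / 102.2875 = 307 g

m = 307 g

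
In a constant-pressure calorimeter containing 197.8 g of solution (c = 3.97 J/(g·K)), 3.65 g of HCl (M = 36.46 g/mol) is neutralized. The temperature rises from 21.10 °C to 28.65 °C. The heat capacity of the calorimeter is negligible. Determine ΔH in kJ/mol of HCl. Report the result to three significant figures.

ΔH = -59.2 kJ/mol

|ΔT| = |28.65 − 21.10| = 7.55 °C
|q_surr| = (197.8 × 3.97) × 7.55 = 785.266 × 7.55 = 5929 J
n(HCl) = 3.65 / 36.46 = 0.1001 mol
Temperature rose, so q_rxn = −|q_surr| = -5.929 kJ
ΔH = q_rxn / n = -59.23 kJ/mol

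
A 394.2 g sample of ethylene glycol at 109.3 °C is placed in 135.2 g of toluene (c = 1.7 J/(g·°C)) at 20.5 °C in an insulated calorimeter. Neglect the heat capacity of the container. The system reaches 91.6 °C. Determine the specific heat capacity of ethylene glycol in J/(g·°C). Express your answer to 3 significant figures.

q_gained = (135.2 × 1.7) × (91.6 − 20.5) = 16340 J
q_lost = 394.2 × c × (109.3 − 91.6) = 6977.34 c
Set equal: c = 16340 / 6977.34 = 2.34 J/(g·°C)

c = 2.34 J/(g·°C)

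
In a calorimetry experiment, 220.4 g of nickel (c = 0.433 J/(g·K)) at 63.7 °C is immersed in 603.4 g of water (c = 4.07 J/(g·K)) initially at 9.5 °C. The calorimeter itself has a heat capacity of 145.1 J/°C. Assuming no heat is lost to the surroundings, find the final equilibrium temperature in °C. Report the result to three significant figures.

Heat lost by nickel = heat gained by water + calorimeter.
(220.4)(0.433)(63.7 − T) = [(603.4)(4.07) + 145.1](T − 9.5)
95.4332 (63.7 − T) = 2600.938 (T − 9.5)
6079.1 − 95.4332 T = 2600.938 T − 24709
30788.1 = 2696.3712 T
T = 11.42 °C

T_f = 11.4 °C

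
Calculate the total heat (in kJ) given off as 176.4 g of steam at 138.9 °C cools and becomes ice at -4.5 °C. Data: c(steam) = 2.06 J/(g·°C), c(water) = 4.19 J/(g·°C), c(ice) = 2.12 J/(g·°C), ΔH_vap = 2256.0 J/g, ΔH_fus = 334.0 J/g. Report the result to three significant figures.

q1 (cool steam 138.9→100 °C): 176.4 × 2.06 × 38.9 = 14136 J
q2 (condense at 100 °C): 176.4 × 2256.0 = 397958 J
q3 (cool water 100→0 °C): 176.4 × 4.19 × 100.0 = 73912 J
q4 (freeze at 0 °C): 176.4 × 334.0 = 58918 J
q5 (cool ice 0→-4.5 °C): 176.4 × 2.12 × 4.5 = 1683 J
Total: 14136 + 397958 + 73912 + 58918 + 1683 = 546607 J = 547 kJ

q = 547 kJ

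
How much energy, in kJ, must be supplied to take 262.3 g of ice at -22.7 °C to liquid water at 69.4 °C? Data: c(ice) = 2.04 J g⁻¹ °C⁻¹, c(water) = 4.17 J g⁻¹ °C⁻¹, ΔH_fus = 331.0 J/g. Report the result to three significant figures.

q = 175 kJ

q1 (heat ice -22.7→0.0 °C): 262.3 × 2.04 × 22.7 = 12147 J
q2 (melt at 0 °C): 262.3 × 331.0 = 86821 J
q3 (heat water 0.0→69.4 °C): 262.3 × 4.17 × 69.4 = 75909 J
Total: 12147 + 86821 + 75909 = 174877 J = 175 kJ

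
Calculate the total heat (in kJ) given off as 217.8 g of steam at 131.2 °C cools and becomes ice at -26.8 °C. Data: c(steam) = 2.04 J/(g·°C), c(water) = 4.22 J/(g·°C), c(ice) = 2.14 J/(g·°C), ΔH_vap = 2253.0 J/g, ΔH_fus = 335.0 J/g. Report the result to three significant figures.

q = 682 kJ

q1 (cool steam 131.2→100 °C): 217.8 × 2.04 × 31.2 = 13863 J
q2 (condense at 100 °C): 217.8 × 2253.0 = 490703 J
q3 (cool water 100→0 °C): 217.8 × 4.22 × 100.0 = 91912 J
q4 (freeze at 0 °C): 217.8 × 335.0 = 72963 J
q5 (cool ice 0→-26.8 °C): 217.8 × 2.14 × 26.8 = 12491 J
Total: 13863 + 490703 + 91912 + 72963 + 12491 = 681932 J = 682 kJ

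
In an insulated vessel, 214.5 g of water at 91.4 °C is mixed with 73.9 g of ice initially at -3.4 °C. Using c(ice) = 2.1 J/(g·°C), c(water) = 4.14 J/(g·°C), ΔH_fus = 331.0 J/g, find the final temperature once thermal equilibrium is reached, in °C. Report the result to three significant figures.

Heat to bring ice to 0 °C and melt it: q₁ = 73.9×2.1×3.4 + 73.9×331.0 = 24989 J
Heat the water can supply cooling to 0 °C: 214.5×4.14×91.4 = 81165.9 J > q₁, so all ice melts.
Energy balance: 214.5×4.14×(91.4 − T) = 24989 + 73.9×4.14×(T − 0)
888.03(91.4 − T) = 24989 + 305.946 T
81165.9 − 24989 = 1193.976 T
T = 56176.9 / 1193.976 = 47.05 °C

T_f = 47.1 °C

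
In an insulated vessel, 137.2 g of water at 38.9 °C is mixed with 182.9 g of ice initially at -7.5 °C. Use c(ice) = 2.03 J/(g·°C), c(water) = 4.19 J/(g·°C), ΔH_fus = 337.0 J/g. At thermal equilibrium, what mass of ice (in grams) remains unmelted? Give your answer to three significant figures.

m_ice remaining = 125 g

Heat to warm all ice to 0 °C: 182.9×2.03×7.5 = 2784.7 J
Heat released by water cooling to 0 °C: 137.2×4.19×38.9 = 22362 J
22362 J < 2784.7 + 182.9×337.0 = 64422.0 J, so not all ice melts; final T = 0 °C.
Heat left for melting: 22362 − 2784.7 = 19577.3 J
Mass melted = 19577.3 / 337.0 = 58.09 g
Ice remaining = 182.9 − 58.09 = 124.81 g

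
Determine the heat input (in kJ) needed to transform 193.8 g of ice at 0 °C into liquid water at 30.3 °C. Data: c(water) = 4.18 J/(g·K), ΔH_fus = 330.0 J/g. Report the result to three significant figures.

q = 88.5 kJ

q1 (melt at 0 °C): 193.8 × 330.0 = 63954 J
q2 (heat water 0.0→30.3 °C): 193.8 × 4.18 × 30.3 = 24546 J
Total: 63954 + 24546 = 88500 J = 88.5 kJ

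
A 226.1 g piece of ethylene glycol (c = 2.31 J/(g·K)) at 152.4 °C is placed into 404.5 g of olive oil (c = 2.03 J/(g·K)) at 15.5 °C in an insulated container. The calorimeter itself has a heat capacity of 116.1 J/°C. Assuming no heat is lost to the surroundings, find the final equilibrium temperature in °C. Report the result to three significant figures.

T_f = 64.5 °C

Heat lost by ethylene glycol = heat gained by olive oil + calorimeter.
(226.1)(2.31)(152.4 − T) = [(404.5)(2.03) + 116.1](T − 15.5)
522.291 (152.4 − T) = 937.235 (T − 15.5)
79597 − 522.291 T = 937.235 T − 14527
94124 = 1459.526 T
T = 64.49 °C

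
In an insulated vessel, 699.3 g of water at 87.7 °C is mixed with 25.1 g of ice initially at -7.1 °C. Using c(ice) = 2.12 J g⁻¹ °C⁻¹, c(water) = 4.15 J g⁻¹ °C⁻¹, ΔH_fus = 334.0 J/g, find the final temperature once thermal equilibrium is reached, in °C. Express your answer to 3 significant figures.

Heat to bring ice to 0 °C and melt it: q₁ = 25.1×2.12×7.1 + 25.1×334.0 = 8761.2 J
Heat the water can supply cooling to 0 °C: 699.3×4.15×87.7 = 254514 J > q₁, so all ice melts.
Energy balance: 699.3×4.15×(87.7 − T) = 8761.2 + 25.1×4.15×(T − 0)
2902.095(87.7 − T) = 8761.2 + 104.165 T
254514 − 8761.2 = 3006.260 T
T = 245752.8 / 3006.260 = 81.747 °C

T_f = 81.7 °C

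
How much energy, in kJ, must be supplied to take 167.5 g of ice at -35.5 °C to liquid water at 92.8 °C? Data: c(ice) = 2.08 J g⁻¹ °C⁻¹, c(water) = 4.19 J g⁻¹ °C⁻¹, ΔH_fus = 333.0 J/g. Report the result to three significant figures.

q1 (heat ice -35.5→0.0 °C): 167.5 × 2.08 × 35.5 = 12368 J
q2 (melt at 0 °C): 167.5 × 333.0 = 55778 J
q3 (heat water 0.0→92.8 °C): 167.5 × 4.19 × 92.8 = 65129 J
Total: 12368 + 55778 + 65129 = 133275 J = 133 kJ

q = 133 kJ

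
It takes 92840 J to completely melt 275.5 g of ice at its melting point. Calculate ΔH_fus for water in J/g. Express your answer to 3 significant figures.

ΔH_fus = 337 J/g

ΔH_fus = q / m = 92840 / 275.5 = 337 J/g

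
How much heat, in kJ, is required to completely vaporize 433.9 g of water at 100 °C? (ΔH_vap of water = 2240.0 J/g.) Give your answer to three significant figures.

q = 972 kJ

q = m × ΔH_vap = 433.9 × 2240.0 = 971900 J = 972 kJ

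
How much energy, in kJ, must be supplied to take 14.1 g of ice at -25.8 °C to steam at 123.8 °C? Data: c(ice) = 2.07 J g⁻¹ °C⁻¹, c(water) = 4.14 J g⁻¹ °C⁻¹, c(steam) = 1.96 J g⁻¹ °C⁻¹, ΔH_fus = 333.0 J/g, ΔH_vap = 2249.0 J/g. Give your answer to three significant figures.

q = 43.7 kJ

q1 (heat ice -25.8→0.0 °C): 14.1 × 2.07 × 25.8 = 753 J
q2 (melt at 0 °C): 14.1 × 333.0 = 4695 J
q3 (heat water 0.0→100.0 °C): 14.1 × 4.14 × 100.0 = 5837 J
q4 (vaporize at 100 °C): 14.1 × 2249.0 = 31711 J
q5 (heat steam 100.0→123.8 °C): 14.1 × 1.96 × 23.8 = 658 J
Total: 753 + 4695 + 5837 + 31711 + 658 = 43654 J = 43.7 kJ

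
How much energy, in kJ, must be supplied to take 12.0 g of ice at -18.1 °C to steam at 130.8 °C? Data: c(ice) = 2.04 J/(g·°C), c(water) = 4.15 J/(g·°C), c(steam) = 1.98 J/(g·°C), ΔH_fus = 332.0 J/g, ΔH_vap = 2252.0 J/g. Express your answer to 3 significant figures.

q = 37.2 kJ

q1 (heat ice -18.1→0.0 °C): 12.0 × 2.04 × 18.1 = 443 J
q2 (melt at 0 °C): 12.0 × 332.0 = 3984 J
q3 (heat water 0.0→100.0 °C): 12.0 × 4.15 × 100.0 = 4980 J
q4 (vaporize at 100 °C): 12.0 × 2252.0 = 27024 J
q5 (heat steam 100.0→130.8 °C): 12.0 × 1.98 × 30.8 = 732 J
Total: 443 + 3984 + 4980 + 27024 + 732 = 37163 J = 37.2 kJ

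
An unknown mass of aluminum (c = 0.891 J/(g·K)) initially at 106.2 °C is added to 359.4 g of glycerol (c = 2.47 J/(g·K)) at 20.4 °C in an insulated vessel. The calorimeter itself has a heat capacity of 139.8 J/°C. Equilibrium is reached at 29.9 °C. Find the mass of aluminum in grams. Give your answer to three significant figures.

q_gained = (359.4 × 2.47 + 139.8) × (29.9 − 20.4) = 9761 J
q_lost = m × 0.891 × (106.2 − 29.9) = 67.9833 m
m = 9761 / 67.9833 = 144 g

m = 144 g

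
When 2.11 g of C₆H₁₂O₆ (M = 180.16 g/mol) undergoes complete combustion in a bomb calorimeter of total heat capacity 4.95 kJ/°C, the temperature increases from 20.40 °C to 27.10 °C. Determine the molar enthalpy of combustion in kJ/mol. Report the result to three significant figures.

ΔH = -2830 kJ/mol

ΔT = 27.10 − 20.40 = 6.70 °C
q_cal = C_cal × ΔT = 4.95 × 6.70 = 33.165 kJ
n = 2.11 / 180.16 = 0.01171 mol
q_rxn = −q_cal = -33.165 kJ
ΔH = -33.165 / 0.01171 = -2832 kJ/mol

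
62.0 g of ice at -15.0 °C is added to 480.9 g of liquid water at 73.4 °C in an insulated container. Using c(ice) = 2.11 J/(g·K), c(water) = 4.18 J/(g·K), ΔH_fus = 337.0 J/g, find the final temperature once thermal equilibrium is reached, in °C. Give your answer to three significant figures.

T_f = 54.9 °C

Heat to bring ice to 0 °C and melt it: q₁ = 62.0×2.11×15.0 + 62.0×337.0 = 22856 J
Heat the water can supply cooling to 0 °C: 480.9×4.18×73.4 = 147546 J > q₁, so all ice melts.
Energy balance: 480.9×4.18×(73.4 − T) = 22856 + 62.0×4.18×(T − 0)
2010.162(73.4 − T) = 22856 + 259.16 T
147546 − 22856 = 2269.322 T
T = 124690 / 2269.322 = 54.946 °C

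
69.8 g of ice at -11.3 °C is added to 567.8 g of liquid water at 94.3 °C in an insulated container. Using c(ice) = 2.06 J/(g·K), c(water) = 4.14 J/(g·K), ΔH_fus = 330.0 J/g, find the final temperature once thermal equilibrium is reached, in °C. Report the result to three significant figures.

Heat to bring ice to 0 °C and melt it: q₁ = 69.8×2.06×11.3 + 69.8×330.0 = 24659 J
Heat the water can supply cooling to 0 °C: 567.8×4.14×94.3 = 221670 J > q₁, so all ice melts.
Energy balance: 567.8×4.14×(94.3 − T) = 24659 + 69.8×4.14×(T − 0)
2350.692(94.3 − T) = 24659 + 288.972 T
221670 − 24659 = 2639.664 T
T = 197011 / 2639.664 = 74.63 °C

T_f = 74.6 °C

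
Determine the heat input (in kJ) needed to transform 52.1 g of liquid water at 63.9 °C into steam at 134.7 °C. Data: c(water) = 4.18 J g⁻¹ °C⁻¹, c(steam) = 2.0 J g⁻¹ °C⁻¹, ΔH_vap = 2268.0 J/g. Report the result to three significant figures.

q = 130 kJ

q1 (heat water 63.9→100.0 °C): 52.1 × 4.18 × 36.1 = 7862 J
q2 (vaporize at 100 °C): 52.1 × 2268.0 = 118163 J
q3 (heat steam 100.0→134.7 °C): 52.1 × 2.0 × 34.7 = 3616 J
Total: 7862 + 118163 + 3616 = 129641 J = 130 kJ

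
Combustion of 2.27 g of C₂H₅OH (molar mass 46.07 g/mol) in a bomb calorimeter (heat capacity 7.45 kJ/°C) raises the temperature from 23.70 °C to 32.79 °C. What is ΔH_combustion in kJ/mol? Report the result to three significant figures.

ΔT = 32.79 − 23.70 = 9.09 °C
q_cal = C_cal × ΔT = 7.45 × 9.09 = 67.7205 kJ
n = 2.27 / 46.07 = 0.04927 mol
q_rxn = −q_cal = -67.7205 kJ
ΔH = -67.7205 / 0.04927 = -1374 kJ/mol

ΔH = -1370 kJ/mol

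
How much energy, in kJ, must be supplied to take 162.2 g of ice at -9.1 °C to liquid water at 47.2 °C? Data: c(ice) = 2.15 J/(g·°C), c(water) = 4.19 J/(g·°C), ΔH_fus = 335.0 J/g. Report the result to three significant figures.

q = 89.6 kJ

q1 (heat ice -9.1→0.0 °C): 162.2 × 2.15 × 9.1 = 3173 J
q2 (melt at 0 °C): 162.2 × 335.0 = 54337 J
q3 (heat water 0.0→47.2 °C): 162.2 × 4.19 × 47.2 = 32078 J
Total: 3173 + 54337 + 32078 = 89588 J = 89.6 kJ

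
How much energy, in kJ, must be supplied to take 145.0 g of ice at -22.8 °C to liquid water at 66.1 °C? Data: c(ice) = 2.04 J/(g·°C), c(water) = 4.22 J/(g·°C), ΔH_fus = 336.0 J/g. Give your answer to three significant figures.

q1 (heat ice -22.8→0.0 °C): 145.0 × 2.04 × 22.8 = 6744 J
q2 (melt at 0 °C): 145.0 × 336.0 = 48720 J
q3 (heat water 0.0→66.1 °C): 145.0 × 4.22 × 66.1 = 40447 J
Total: 6744 + 48720 + 40447 = 95911 J = 95.9 kJ

q = 95.9 kJ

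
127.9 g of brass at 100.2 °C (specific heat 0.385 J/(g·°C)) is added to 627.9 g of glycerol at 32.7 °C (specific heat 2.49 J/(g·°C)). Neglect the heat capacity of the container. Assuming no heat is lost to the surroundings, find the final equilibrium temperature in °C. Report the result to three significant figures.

Heat lost by brass = heat gained by glycerol.
(127.9)(0.385)(100.2 − T) = (627.9)(2.49)(T − 32.7)
49.2415 (100.2 − T) = 1563.471 (T − 32.7)
4934.0 − 49.2415 T = 1563.471 T − 51126
56060.0 = 1612.7125 T
T = 34.76 °C

T_f = 34.8 °C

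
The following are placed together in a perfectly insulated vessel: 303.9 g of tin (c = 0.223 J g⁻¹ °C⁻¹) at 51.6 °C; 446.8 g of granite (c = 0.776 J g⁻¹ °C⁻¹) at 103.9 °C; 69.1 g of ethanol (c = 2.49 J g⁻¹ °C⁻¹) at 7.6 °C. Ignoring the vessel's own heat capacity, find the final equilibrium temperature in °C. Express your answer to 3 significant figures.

Σ mᵢcᵢ(T − Tᵢ) = 0  ⇒  T = Σ mᵢcᵢTᵢ / Σ mᵢcᵢ
Σ mᵢcᵢ = 303.9×0.223 + 446.8×0.776 + 69.1×2.49 = 586.5455
Σ mᵢcᵢTᵢ = 67.7697×51.6 + 346.7168×103.9 + 172.059×7.6 = 40828
T = 40828 / 586.5455 = 69.61 °C

T_f = 69.6 °C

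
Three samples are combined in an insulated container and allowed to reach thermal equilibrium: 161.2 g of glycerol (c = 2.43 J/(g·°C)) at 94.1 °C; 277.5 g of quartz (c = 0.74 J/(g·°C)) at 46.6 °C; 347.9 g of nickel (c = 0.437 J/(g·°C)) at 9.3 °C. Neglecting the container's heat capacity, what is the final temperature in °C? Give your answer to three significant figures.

Σ mᵢcᵢ(T − Tᵢ) = 0  ⇒  T = Σ mᵢcᵢTᵢ / Σ mᵢcᵢ
Σ mᵢcᵢ = 161.2×2.43 + 277.5×0.74 + 347.9×0.437 = 749.0983
Σ mᵢcᵢTᵢ = 391.716×94.1 + 205.35×46.6 + 152.0323×9.3 = 47844
T = 47844 / 749.0983 = 63.87 °C

T_f = 63.9 °C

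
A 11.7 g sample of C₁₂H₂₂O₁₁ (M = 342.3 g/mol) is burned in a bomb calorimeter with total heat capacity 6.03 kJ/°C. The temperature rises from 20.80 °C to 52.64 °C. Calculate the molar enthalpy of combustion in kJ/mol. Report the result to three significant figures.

ΔT = 52.64 − 20.80 = 31.84 °C
q_cal = C_cal × ΔT = 6.03 × 31.84 = 191.9952 kJ
n = 11.7 / 342.3 = 0.03418 mol
q_rxn = −q_cal = -191.9952 kJ
ΔH = -191.9952 / 0.03418 = -5617 kJ/mol

ΔH = -5620 kJ/mol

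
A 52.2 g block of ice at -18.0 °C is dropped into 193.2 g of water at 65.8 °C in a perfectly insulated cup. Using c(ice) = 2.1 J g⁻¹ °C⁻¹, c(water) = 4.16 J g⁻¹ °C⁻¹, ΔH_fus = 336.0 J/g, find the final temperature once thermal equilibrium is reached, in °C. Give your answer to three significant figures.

Heat to bring ice to 0 °C and melt it: q₁ = 52.2×2.1×18.0 + 52.2×336.0 = 19512 J
Heat the water can supply cooling to 0 °C: 193.2×4.16×65.8 = 52884.2 J > q₁, so all ice melts.
Energy balance: 193.2×4.16×(65.8 − T) = 19512 + 52.2×4.16×(T − 0)
803.712(65.8 − T) = 19512 + 217.152 T
52884.2 − 19512 = 1020.864 T
T = 33372.2 / 1020.864 = 32.69 °C

T_f = 32.7 °C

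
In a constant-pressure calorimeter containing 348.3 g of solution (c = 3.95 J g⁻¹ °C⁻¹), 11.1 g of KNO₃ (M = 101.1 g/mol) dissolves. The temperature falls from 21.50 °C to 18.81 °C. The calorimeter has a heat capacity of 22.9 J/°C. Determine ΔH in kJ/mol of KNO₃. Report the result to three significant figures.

|ΔT| = |18.81 − 21.50| = 2.69 °C
|q_surr| = (348.3 × 3.95 + 22.9) × 2.69 = 1398.685 × 2.69 = 3762 J
n(KNO₃) = 11.1 / 101.1 = 0.1098 mol
Temperature fell, so q_rxn = +|q_surr| = 3.762 kJ
ΔH = q_rxn / n = 34.26 kJ/mol

ΔH = 34.3 kJ/mol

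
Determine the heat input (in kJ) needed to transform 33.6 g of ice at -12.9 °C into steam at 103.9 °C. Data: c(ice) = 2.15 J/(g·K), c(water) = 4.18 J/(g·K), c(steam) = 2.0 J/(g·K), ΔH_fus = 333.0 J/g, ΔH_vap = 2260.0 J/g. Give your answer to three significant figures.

q = 102 kJ

q1 (heat ice -12.9→0.0 °C): 33.6 × 2.15 × 12.9 = 932 J
q2 (melt at 0 °C): 33.6 × 333.0 = 11189 J
q3 (heat water 0.0→100.0 °C): 33.6 × 4.18 × 100.0 = 14045 J
q4 (vaporize at 100 °C): 33.6 × 2260.0 = 75936 J
q5 (heat steam 100.0→103.9 °C): 33.6 × 2.0 × 3.9 = 262 J
Total: 932 + 11189 + 14045 + 75936 + 262 = 102364 J = 102 kJ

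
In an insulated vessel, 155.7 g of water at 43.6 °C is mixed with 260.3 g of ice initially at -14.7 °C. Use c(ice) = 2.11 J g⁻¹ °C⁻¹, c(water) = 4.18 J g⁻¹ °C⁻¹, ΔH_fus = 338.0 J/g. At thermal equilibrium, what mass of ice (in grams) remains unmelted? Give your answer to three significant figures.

m_ice remaining = 200 g

Heat to warm all ice to 0 °C: 260.3×2.11×14.7 = 8073.7 J
Heat released by water cooling to 0 °C: 155.7×4.18×43.6 = 28376 J
28376 J < 8073.7 + 260.3×338.0 = 96055.1 J, so not all ice melts; final T = 0 °C.
Heat left for melting: 28376 − 8073.7 = 20302.3 J
Mass melted = 20302.3 / 338.0 = 60.07 g
Ice remaining = 260.3 − 60.07 = 200.23 g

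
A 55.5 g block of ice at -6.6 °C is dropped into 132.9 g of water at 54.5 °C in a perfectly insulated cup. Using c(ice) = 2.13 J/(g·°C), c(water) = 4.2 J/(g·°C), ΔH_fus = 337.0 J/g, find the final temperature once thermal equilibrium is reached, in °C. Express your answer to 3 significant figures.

Heat to bring ice to 0 °C and melt it: q₁ = 55.5×2.13×6.6 + 55.5×337.0 = 19484 J
Heat the water can supply cooling to 0 °C: 132.9×4.2×54.5 = 30420.8 J > q₁, so all ice melts.
Energy balance: 132.9×4.2×(54.5 − T) = 19484 + 55.5×4.2×(T − 0)
558.18(54.5 − T) = 19484 + 233.1 T
30420.8 − 19484 = 791.28 T
T = 10936.8 / 791.28 = 13.82 °C

T_f = 13.8 °C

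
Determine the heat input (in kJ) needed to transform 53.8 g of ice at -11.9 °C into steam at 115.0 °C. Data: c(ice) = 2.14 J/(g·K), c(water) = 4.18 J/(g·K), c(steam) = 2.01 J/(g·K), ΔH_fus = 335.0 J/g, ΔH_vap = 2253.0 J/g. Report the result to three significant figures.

q = 165 kJ

q1 (heat ice -11.9→0.0 °C): 53.8 × 2.14 × 11.9 = 1370 J
q2 (melt at 0 °C): 53.8 × 335.0 = 18023 J
q3 (heat water 0.0→100.0 °C): 53.8 × 4.18 × 100.0 = 22488 J
q4 (vaporize at 100 °C): 53.8 × 2253.0 = 121211 J
q5 (heat steam 100.0→115.0 °C): 53.8 × 2.01 × 15.0 = 1622 J
Total: 1370 + 18023 + 22488 + 121211 + 1622 = 164714 J = 165 kJ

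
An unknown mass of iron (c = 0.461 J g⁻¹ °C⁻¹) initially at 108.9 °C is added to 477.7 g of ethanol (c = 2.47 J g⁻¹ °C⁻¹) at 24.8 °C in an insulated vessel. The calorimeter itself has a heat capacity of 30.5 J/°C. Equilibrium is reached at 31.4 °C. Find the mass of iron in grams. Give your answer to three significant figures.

q_gained = (477.7 × 2.47 + 30.5) × (31.4 − 24.8) = 7989 J
q_lost = m × 0.461 × (108.9 − 31.4) = 35.7275 m
m = 7989 / 35.7275 = 224 g

m = 224 g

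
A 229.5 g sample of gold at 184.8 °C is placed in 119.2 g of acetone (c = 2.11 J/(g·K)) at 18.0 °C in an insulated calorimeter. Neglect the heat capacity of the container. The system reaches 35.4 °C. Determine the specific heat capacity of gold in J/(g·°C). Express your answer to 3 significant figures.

c = 0.128 J/(g·°C)

q_gained = (119.2 × 2.11) × (35.4 − 18.0) = 4376 J
q_lost = 229.5 × c × (184.8 − 35.4) = 34287.3 c
Set equal: c = 4376 / 34287.3 = 0.128 J/(g·°C)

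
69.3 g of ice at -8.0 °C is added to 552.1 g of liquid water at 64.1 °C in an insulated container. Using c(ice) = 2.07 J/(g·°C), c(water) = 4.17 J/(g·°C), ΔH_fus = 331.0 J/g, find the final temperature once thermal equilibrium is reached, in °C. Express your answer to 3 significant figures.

Heat to bring ice to 0 °C and melt it: q₁ = 69.3×2.07×8.0 + 69.3×331.0 = 24086 J
Heat the water can supply cooling to 0 °C: 552.1×4.17×64.1 = 147575 J > q₁, so all ice melts.
Energy balance: 552.1×4.17×(64.1 − T) = 24086 + 69.3×4.17×(T − 0)
2302.257(64.1 − T) = 24086 + 288.981 T
147575 − 24086 = 2591.238 T
T = 123489 / 2591.238 = 47.66 °C

T_f = 47.7 °C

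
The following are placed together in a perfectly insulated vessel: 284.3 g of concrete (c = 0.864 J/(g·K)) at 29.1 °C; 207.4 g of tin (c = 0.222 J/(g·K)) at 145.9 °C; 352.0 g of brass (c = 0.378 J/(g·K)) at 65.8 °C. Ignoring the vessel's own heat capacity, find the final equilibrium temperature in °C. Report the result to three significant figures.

Σ mᵢcᵢ(T − Tᵢ) = 0  ⇒  T = Σ mᵢcᵢTᵢ / Σ mᵢcᵢ
Σ mᵢcᵢ = 284.3×0.864 + 207.4×0.222 + 352.0×0.378 = 424.7340
Σ mᵢcᵢTᵢ = 245.6352×29.1 + 46.0428×145.9 + 133.056×65.8 = 22621
T = 22621 / 424.7340 = 53.26 °C

T_f = 53.3 °C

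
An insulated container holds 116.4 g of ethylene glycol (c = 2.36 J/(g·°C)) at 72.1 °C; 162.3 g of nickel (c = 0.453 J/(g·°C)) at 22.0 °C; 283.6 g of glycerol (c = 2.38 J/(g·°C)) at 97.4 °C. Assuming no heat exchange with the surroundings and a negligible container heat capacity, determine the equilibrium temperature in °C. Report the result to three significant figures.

T_f = 85.2 °C

Σ mᵢcᵢ(T − Tᵢ) = 0  ⇒  T = Σ mᵢcᵢTᵢ / Σ mᵢcᵢ
Σ mᵢcᵢ = 116.4×2.36 + 162.3×0.453 + 283.6×2.38 = 1023.1939
Σ mᵢcᵢTᵢ = 274.704×72.1 + 73.5219×22.0 + 674.968×97.4 = 87166
T = 87166 / 1023.1939 = 85.19 °C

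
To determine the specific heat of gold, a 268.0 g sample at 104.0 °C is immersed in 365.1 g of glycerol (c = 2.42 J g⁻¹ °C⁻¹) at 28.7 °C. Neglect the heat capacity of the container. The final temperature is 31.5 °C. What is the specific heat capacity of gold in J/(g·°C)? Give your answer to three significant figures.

c = 0.127 J/(g·°C)

q_gained = (365.1 × 2.42) × (31.5 − 28.7) = 2474 J
q_lost = 268.0 × c × (104.0 − 31.5) = 19430 c
Set equal: c = 2474 / 19430 = 0.127 J/(g·°C)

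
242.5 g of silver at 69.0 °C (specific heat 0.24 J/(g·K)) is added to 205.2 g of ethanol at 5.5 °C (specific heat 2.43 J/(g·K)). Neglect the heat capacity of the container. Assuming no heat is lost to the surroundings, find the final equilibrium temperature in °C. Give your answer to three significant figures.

Heat lost by silver = heat gained by ethanol.
(242.5)(0.24)(69.0 − T) = (205.2)(2.43)(T − 5.5)
58.2 (69.0 − T) = 498.636 (T − 5.5)
4015.8 − 58.2 T = 498.636 T − 2742.5
6758.3 = 556.836 T
T = 12.14 °C

T_f = 12.1 °C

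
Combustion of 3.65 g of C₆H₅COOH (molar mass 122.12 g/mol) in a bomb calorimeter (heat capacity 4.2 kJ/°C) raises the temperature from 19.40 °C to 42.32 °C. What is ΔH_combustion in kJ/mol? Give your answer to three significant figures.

ΔT = 42.32 − 19.40 = 22.92 °C
q_cal = C_cal × ΔT = 4.2 × 22.92 = 96.264 kJ
n = 3.65 / 122.12 = 0.02989 mol
q_rxn = −q_cal = -96.264 kJ
ΔH = -96.264 / 0.02989 = -3221 kJ/mol

ΔH = -3220 kJ/mol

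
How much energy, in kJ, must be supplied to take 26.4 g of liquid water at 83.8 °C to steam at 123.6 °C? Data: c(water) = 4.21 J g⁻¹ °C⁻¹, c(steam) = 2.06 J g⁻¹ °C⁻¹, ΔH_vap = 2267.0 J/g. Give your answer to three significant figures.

q = 62.9 kJ

q1 (heat water 83.8→100.0 °C): 26.4 × 4.21 × 16.2 = 1801 J
q2 (vaporize at 100 °C): 26.4 × 2267.0 = 59849 J
q3 (heat steam 100.0→123.6 °C): 26.4 × 2.06 × 23.6 = 1283 J
Total: 1801 + 59849 + 1283 = 62933 J = 62.9 kJ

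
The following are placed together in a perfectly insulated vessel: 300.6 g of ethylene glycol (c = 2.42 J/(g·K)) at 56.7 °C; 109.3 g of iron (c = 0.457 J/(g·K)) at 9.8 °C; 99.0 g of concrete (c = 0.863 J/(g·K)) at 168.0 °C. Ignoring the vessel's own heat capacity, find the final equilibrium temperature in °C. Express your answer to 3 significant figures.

Σ mᵢcᵢ(T − Tᵢ) = 0  ⇒  T = Σ mᵢcᵢTᵢ / Σ mᵢcᵢ
Σ mᵢcᵢ = 300.6×2.42 + 109.3×0.457 + 99.0×0.863 = 862.8391
Σ mᵢcᵢTᵢ = 727.452×56.7 + 49.9501×9.8 + 85.437×168.0 = 56089
T = 56089 / 862.8391 = 65.01 °C

T_f = 65.0 °C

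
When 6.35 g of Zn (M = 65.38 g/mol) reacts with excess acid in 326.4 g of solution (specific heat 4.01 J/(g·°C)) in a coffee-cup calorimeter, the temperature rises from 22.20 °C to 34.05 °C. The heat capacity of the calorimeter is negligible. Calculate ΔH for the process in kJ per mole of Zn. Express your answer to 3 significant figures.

|ΔT| = |34.05 − 22.20| = 11.85 °C
|q_surr| = (326.4 × 4.01) × 11.85 = 1308.864 × 11.85 = 15510 J
n(Zn) = 6.35 / 65.38 = 0.09712 mol
Temperature rose, so q_rxn = −|q_surr| = -15.51 kJ
ΔH = q_rxn / n = -159.7 kJ/mol

ΔH = -160 kJ/mol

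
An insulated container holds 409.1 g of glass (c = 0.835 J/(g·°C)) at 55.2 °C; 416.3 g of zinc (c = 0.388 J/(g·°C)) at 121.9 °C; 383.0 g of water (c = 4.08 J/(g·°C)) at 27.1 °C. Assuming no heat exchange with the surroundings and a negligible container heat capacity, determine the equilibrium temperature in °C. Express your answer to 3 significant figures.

T_f = 39.2 °C

Σ mᵢcᵢ(T − Tᵢ) = 0  ⇒  T = Σ mᵢcᵢTᵢ / Σ mᵢcᵢ
Σ mᵢcᵢ = 409.1×0.835 + 416.3×0.388 + 383.0×4.08 = 2065.7629
Σ mᵢcᵢTᵢ = 341.5985×55.2 + 161.5244×121.9 + 1562.64×27.1 = 80894
T = 80894 / 2065.7629 = 39.16 °C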